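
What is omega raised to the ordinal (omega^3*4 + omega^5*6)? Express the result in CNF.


omega^(omega^3*4 + omega^5*6):
In ordinal addition a term is absorbed by a following term of strictly larger exponent: 3 < 5, so omega^3*4 + omega^5*6 = omega^5*6.
omega raised to a CNF ordinal is a single CNF term: Result = omega^(omega^5*6)

omega^(omega^5*6)


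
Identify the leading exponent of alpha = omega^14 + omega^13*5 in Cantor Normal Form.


CNF: omega^14 + omega^13*5
The leading term is omega^14, which has exponent 14.

14


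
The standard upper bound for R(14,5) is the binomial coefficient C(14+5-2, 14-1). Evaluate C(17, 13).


R(14,5) <= C(14+5-2, 14-1) = C(17, 13)
C(17, 13) = 17! / (13! * 4!)
= 2380

2380


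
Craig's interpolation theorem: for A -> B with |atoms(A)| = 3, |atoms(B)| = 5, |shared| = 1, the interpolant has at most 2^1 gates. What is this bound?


Shared atoms = 1
Craig interpolant size bound = 2^1
= 2

2


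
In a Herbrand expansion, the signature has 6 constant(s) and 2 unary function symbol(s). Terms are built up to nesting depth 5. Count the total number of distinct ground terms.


Herbrand terms by depth:
Depth 0: 6 constants
Depth 1: 12 new terms (running total: 18)
Depth 2: 24 new terms (running total: 42)
Depth 3: 48 new terms (running total: 90)
Depth 4: 96 new terms (running total: 186)
Depth 5: 192 new terms (running total: 378)
Total distinct ground terms = 378

378


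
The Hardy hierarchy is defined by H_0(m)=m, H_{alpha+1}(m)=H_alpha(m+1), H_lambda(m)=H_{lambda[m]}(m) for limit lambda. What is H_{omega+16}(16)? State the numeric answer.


H_{omega+16}(16):
Unwind the 16 successor steps: H_{omega+16}(16) = H_omega(16+16) = H_omega(32).
H_omega(m) = H_m(m) = m + m = 2m.
Result = 2 * 32 = 64

64


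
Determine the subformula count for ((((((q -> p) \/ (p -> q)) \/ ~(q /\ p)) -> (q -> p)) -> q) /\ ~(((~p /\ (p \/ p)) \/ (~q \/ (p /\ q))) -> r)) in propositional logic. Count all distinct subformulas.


Formula: ((((((q -> p) \/ (p -> q)) \/ ~(q /\ p)) -> (q -> p)) -> q) /\ ~(((~p /\ (p \/ p)) \/ (~q \/ (p /\ q))) -> r))
Subformulas found:
  1. r
  2. q
  3. p
  4. ~p
  5. ~q
  6. (p \/ p)
  7. (q /\ p)
  8. (p /\ q)
  9. (q -> p)
  10. (p -> q)
  11. ~(q /\ p)
  12. (~q \/ (p /\ q))
  13. (~p /\ (p \/ p))
  14. ((q -> p) \/ (p -> q))
  15. (((q -> p) \/ (p -> q)) \/ ~(q /\ p))
  16. ((~p /\ (p \/ p)) \/ (~q \/ (p /\ q)))
  17. (((~p /\ (p \/ p)) \/ (~q \/ (p /\ q))) -> r)
  18. ~(((~p /\ (p \/ p)) \/ (~q \/ (p /\ q))) -> r)
  19. ((((q -> p) \/ (p -> q)) \/ ~(q /\ p)) -> (q -> p))
  20. (((((q -> p) \/ (p -> q)) \/ ~(q /\ p)) -> (q -> p)) -> q)
  21. ((((((q -> p) \/ (p -> q)) \/ ~(q /\ p)) -> (q -> p)) -> q) /\ ~(((~p /\ (p \/ p)) \/ (~q \/ (p /\ q))) -> r))
Total distinct subformulas = 21

21


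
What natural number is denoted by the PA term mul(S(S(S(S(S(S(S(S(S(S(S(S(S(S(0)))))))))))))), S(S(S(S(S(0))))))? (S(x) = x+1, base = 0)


mul(S^14(0), S^5(0)):
S^14(0) = 14
S^5(0) = 5
14 * 5 = 70

70


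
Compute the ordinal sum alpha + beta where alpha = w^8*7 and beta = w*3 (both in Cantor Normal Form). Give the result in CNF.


Ordinal addition w^8*7 + w*3:
Leading exponent of alpha (8) > leading exponent of beta (1).
Since alpha's term has higher exponent than beta's leading term,
the sum is simply alpha followed by beta.
Result = w^8*7 + w*3

w^8*7 + w*3


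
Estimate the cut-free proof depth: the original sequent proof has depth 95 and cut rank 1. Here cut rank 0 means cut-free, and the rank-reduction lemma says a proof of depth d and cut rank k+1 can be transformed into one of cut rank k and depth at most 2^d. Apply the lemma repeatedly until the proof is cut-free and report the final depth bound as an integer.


Each rank reduction sends depth d to at most 2^d; cut rank r needs r reductions.
2_0(95) = 95
2_1(95) = 2^95 = 39614081257132168796771975168
Cut-free depth bound = 39614081257132168796771975168

39614081257132168796771975168


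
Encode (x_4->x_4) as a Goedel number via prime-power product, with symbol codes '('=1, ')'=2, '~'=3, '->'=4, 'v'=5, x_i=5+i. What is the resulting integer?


Formula: (x_4->x_4)
Symbol codes: [1, 9, 4, 9, 2]
Primes: [2, 3, 5, 7, 11]
p_1^1 = 2^1 = 2
p_2^9 = 3^9 = 19683
p_3^4 = 5^4 = 625
p_4^9 = 7^9 = 40353607
p_5^2 = 11^2 = 121
Product = 120134857045376250

120134857045376250


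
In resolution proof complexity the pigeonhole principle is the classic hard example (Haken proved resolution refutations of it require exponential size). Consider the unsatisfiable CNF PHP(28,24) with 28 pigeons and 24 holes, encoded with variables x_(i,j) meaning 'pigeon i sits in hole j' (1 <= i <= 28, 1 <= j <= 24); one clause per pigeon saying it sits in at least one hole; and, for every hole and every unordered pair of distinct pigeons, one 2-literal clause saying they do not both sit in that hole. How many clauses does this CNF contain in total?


PHP(28,24): 28 pigeons, 24 holes, 28*24 = 672 variables.
- pigeon clauses: one per pigeon -> 28 clauses
- hole clauses: 24 holes * C(28,2) = 24 * 378 -> 9072 clauses
Total clauses = 28 + 9072 = 9100

9100


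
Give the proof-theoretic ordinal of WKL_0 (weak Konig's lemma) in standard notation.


The proof-theoretic ordinal of WKL_0 (weak Konig's lemma) is a standard result in ordinal analysis.
This ordinal is the supremum of order types of primitive recursive well-orderings
that the theory can prove to be well-ordered.
For WKL_0 (weak Konig's lemma), the proof-theoretic ordinal is omega^omega.

omega^omega


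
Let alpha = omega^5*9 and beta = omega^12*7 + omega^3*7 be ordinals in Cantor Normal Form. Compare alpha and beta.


Compare term by term from highest exponent:
alpha = omega^5*9
beta = omega^12*7 + omega^3*7
Term 1: alpha has omega^5*9, beta has omega^12*7
Term 2: alpha has omega^0*0, beta has omega^3*7
Result: alpha < beta

alpha < beta


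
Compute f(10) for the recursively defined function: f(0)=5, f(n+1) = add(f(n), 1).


f(0) = 5
f(1) = add(f(0), 1) = add(5, 1) = 6
f(2) = add(f(1), 1) = add(6, 1) = 7
f(3) = add(f(2), 1) = add(7, 1) = 8
f(4) = add(f(3), 1) = add(8, 1) = 9
f(5) = add(f(4), 1) = add(9, 1) = 10
f(6) = add(f(5), 1) = add(10, 1) = 11
f(7) = add(f(6), 1) = add(11, 1) = 12
f(8) = add(f(7), 1) = add(12, 1) = 13
f(9) = add(f(8), 1) = add(13, 1) = 14
f(10) = add(f(9), 1) = add(14, 1) = 15


15


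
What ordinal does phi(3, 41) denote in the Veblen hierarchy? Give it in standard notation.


phi(3, 41):
phi(3, beta) = eta_beta (the beta-th eta number, fixed point of zeta).
phi(3, 41) = eta_41

eta_41


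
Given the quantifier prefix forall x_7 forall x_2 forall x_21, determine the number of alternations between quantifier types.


Walk the prefix and count type changes:
  position 1: forall -> forall
  position 2: forall -> forall
Total alternations = 0

0


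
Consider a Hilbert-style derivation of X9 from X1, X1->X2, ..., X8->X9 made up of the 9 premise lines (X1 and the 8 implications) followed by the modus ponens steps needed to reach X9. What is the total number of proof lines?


We have 9 premise lines: X1 and 8 implications.
Each implication is detached once by MP, giving 8 MP lines.
9 premise lines + 8 MP lines = 17 total lines.

17


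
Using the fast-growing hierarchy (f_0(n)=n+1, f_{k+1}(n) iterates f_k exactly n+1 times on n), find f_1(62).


f_1(62) = f_0^63(62)
f_0 adds 1 each time, applied 63 times.
f_1(62) = 62 + 63 = 125

125


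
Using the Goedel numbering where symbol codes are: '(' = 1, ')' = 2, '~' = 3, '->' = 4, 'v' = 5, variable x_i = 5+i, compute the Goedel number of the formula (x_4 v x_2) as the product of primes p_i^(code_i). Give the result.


Formula: (x_4 v x_2)
Symbol codes: [1, 9, 5, 7, 2]
Primes: [2, 3, 5, 7, 11]
p_1^1 = 2^1 = 2
p_2^9 = 3^9 = 19683
p_3^5 = 5^5 = 3125
p_4^7 = 7^7 = 823543
p_5^2 = 11^2 = 121
Product = 12258658882181250

12258658882181250


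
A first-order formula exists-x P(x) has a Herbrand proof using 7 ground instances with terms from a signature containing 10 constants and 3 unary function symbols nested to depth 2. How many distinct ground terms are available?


Herbrand terms by depth:
Depth 0: 10 constants
Depth 1: 30 new terms (running total: 40)
Depth 2: 90 new terms (running total: 130)
Total distinct ground terms = 130

130


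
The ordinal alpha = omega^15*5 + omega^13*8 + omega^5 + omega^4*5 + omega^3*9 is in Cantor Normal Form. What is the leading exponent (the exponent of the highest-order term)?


CNF: omega^15*5 + omega^13*8 + omega^5 + omega^4*5 + omega^3*9
The leading term is omega^15*5, which has exponent 15.

15


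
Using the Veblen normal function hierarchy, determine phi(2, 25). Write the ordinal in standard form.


phi(2, 25):
phi(2, beta) = zeta_beta (the beta-th zeta number, fixed point of epsilon).
phi(2, 25) = zeta_25

zeta_25


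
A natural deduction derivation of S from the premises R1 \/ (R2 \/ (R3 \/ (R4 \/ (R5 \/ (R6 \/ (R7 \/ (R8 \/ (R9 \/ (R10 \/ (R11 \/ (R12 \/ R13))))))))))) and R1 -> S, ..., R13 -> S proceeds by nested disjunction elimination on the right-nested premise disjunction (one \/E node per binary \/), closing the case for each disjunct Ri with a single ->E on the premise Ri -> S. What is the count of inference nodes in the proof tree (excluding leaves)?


The premise R1 \/ (R2 \/ (R3 \/ (R4 \/ (R5 \/ (R6 \/ (R7 \/ (R8 \/ (R9 \/ (R10 \/ (R11 \/ (R12 \/ R13))))))))))) contains 13 disjuncts, hence 12 binary \/ connectives.
- Each binary \/ is eliminated once: 12 \/E nodes.
- Each of the 13 cases Ri derives S by one ->E with Ri -> S: 13 ->E nodes.
Total = 12 + 13 = 25

25


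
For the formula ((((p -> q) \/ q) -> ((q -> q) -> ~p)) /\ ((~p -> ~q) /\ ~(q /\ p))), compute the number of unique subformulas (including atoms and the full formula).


Formula: ((((p -> q) \/ q) -> ((q -> q) -> ~p)) /\ ((~p -> ~q) /\ ~(q /\ p)))
Subformulas found:
  1. q
  2. p
  3. ~p
  4. ~q
  5. (q /\ p)
  6. (q -> q)
  7. (p -> q)
  8. ~(q /\ p)
  9. (~p -> ~q)
  10. ((p -> q) \/ q)
  11. ((q -> q) -> ~p)
  12. ((~p -> ~q) /\ ~(q /\ p))
  13. (((p -> q) \/ q) -> ((q -> q) -> ~p))
  14. ((((p -> q) \/ q) -> ((q -> q) -> ~p)) /\ ((~p -> ~q) /\ ~(q /\ p)))
Total distinct subformulas = 14

14


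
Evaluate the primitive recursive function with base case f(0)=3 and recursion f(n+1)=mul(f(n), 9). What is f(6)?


f(0) = 3
f(1) = mul(f(0), 9) = mul(3, 9) = 27
f(2) = mul(f(1), 9) = mul(27, 9) = 243
f(3) = mul(f(2), 9) = mul(243, 9) = 2187
f(4) = mul(f(3), 9) = mul(2187, 9) = 19683
f(5) = mul(f(4), 9) = mul(19683, 9) = 177147
f(6) = mul(f(5), 9) = mul(177147, 9) = 1594323


1594323


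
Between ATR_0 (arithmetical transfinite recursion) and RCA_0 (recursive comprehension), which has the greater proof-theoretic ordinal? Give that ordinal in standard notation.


Proof-theoretic ordinal of ATR_0 (arithmetical transfinite recursion): Gamma_0
Proof-theoretic ordinal of RCA_0 (recursive comprehension): omega^omega
Comparing: omega^omega < Gamma_0.
The larger ordinal is Gamma_0 (from ATR_0 (arithmetical transfinite recursion)).

Gamma_0


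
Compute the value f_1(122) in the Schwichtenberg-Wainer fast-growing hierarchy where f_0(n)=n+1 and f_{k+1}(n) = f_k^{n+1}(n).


f_1(122) = f_0^123(122)
f_0 adds 1 each time, applied 123 times.
f_1(122) = 122 + 123 = 245

245


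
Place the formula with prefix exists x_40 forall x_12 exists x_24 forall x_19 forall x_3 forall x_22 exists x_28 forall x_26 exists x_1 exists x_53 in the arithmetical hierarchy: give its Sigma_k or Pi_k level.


Leading quantifier is exists, so the class is Sigma.
Number of quantifier blocks = alternations + 1 = 6 + 1 = 7.
Classification: Sigma_7

Sigma_7


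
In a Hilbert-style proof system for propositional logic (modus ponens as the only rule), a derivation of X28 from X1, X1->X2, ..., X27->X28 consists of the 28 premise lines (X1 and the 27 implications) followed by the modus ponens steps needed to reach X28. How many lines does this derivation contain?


We have 28 premise lines: X1 and 27 implications.
Each implication is detached once by MP, giving 27 MP lines.
28 premise lines + 27 MP lines = 55 total lines.

55


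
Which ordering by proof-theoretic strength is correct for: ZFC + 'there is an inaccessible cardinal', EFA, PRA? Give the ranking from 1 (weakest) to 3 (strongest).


Ordering by consistency strength:
1. EFA
2. PRA
3. ZFC + 'there is an inaccessible cardinal'


ZFC + 'there is an inaccessible cardinal'=3, EFA=1, PRA=2


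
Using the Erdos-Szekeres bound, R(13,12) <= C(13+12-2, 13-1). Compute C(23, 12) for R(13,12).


R(13,12) <= C(13+12-2, 13-1) = C(23, 12)
C(23, 12) = 23! / (12! * 11!)
= 1352078

1352078


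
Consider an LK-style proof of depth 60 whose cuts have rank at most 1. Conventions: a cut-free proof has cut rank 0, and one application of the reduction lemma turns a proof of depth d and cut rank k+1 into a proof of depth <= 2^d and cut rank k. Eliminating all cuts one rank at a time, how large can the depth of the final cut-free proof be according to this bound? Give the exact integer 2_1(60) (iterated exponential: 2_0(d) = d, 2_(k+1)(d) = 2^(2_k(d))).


Each rank reduction sends depth d to at most 2^d; cut rank r needs r reductions.
2_0(60) = 60
2_1(60) = 2^60 = 1152921504606846976
Cut-free depth bound = 1152921504606846976

1152921504606846976


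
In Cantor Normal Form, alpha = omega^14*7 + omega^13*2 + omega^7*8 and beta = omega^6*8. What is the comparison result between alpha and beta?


Compare term by term from highest exponent:
alpha = omega^14*7 + omega^13*2 + omega^7*8
beta = omega^6*8
Term 1: alpha has omega^14*7, beta has omega^6*8
Term 2: alpha has omega^13*2, beta has omega^0*0
Term 3: alpha has omega^7*8, beta has omega^0*0
Result: alpha > beta

alpha > beta


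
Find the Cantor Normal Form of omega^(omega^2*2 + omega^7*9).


omega^(omega^2*2 + omega^7*9):
In ordinal addition a term is absorbed by a following term of strictly larger exponent: 2 < 7, so omega^2*2 + omega^7*9 = omega^7*9.
omega raised to a CNF ordinal is a single CNF term: Result = omega^(omega^7*9)

omega^(omega^7*9)


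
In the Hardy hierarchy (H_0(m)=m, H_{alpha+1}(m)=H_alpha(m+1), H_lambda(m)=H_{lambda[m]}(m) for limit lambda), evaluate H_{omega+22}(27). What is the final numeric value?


H_{omega+22}(27):
Unwind the 22 successor steps: H_{omega+22}(27) = H_omega(27+22) = H_omega(49).
H_omega(m) = H_m(m) = m + m = 2m.
Result = 2 * 49 = 98

98


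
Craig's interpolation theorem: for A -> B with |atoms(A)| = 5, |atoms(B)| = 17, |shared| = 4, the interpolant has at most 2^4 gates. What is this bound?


Shared atoms = 4
Craig interpolant size bound = 2^4
= 16

16


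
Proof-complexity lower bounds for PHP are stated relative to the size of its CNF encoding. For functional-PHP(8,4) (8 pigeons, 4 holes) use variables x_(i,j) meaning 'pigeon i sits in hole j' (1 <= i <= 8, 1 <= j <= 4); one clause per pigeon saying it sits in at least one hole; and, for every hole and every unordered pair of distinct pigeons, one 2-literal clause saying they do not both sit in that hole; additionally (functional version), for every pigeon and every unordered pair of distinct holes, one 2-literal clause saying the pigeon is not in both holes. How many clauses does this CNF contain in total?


functional-PHP(8,4): 8 pigeons, 4 holes, 8*4 = 32 variables.
- pigeon clauses: one per pigeon -> 8 clauses
- hole clauses: 4 holes * C(8,2) = 4 * 28 -> 112 clauses
- functional clauses: 8 pigeons * C(4,2) = 8 * 6 -> 48 clauses
Total clauses = 8 + 112 + 48 = 168

168


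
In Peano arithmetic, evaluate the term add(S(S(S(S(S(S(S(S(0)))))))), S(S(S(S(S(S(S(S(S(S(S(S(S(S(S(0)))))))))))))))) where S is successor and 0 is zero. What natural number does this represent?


add(S^8(0), S^15(0)):
S^8(0) = 8
S^15(0) = 15
8 + 15 = 23

23


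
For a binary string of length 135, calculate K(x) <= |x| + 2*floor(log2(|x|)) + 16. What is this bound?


floor(log2(135)) = 7
2 * 7 = 14
K(x) <= 135 + 14 + 16 = 165

165


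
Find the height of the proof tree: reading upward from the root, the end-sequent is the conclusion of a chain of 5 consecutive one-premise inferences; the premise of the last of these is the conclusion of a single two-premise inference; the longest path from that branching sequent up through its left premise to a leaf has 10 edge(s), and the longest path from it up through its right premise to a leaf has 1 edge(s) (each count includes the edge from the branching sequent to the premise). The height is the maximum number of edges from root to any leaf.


Longest path through the left premise: 10 edges (measured from the branching sequent)
Longest path through the right premise: 1 edges
Height of the subtree rooted at the branching sequent: max(10, 1) = 10
The branching sequent sits 5 edges above the root (the chain of one-premise inferences), so height = 10 + 5 = 15

15


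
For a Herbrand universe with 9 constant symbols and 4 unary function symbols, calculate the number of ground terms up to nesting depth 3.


Herbrand terms by depth:
Depth 0: 9 constants
Depth 1: 36 new terms (running total: 45)
Depth 2: 144 new terms (running total: 189)
Depth 3: 576 new terms (running total: 765)
Total distinct ground terms = 765

765


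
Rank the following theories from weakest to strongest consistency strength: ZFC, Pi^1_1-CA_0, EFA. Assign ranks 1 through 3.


Ordering by consistency strength:
1. EFA
2. Pi^1_1-CA_0
3. ZFC


ZFC=3, Pi^1_1-CA_0=2, EFA=1


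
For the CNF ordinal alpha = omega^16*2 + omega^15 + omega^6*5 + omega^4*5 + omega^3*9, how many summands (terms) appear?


CNF: omega^16*2 + omega^15 + omega^6*5 + omega^4*5 + omega^3*9
Count the summands separated by '+':
  term 1: omega^16*2
  term 2: omega^15
  term 3: omega^6*5
  term 4: omega^4*5
  term 5: omega^3*9
Total terms = 5

5


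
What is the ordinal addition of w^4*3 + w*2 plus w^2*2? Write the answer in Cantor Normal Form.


Ordinal addition (w^4*3 + w*2) + w^2*2:
alpha's leading term has exponent 4 > beta's exponent 2, so it survives.
alpha's tail term has exponent 1 < beta's exponent 2, so it is absorbed by beta.
In ordinal addition, any term followed by a strictly larger-exponent term is absorbed.
Result = w^4*3 + w^2*2

w^4*3 + w^2*2


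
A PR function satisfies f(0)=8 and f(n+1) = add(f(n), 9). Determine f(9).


f(0) = 8
f(1) = add(f(0), 9) = add(8, 9) = 17
f(2) = add(f(1), 9) = add(17, 9) = 26
f(3) = add(f(2), 9) = add(26, 9) = 35
f(4) = add(f(3), 9) = add(35, 9) = 44
f(5) = add(f(4), 9) = add(44, 9) = 53
f(6) = add(f(5), 9) = add(53, 9) = 62
f(7) = add(f(6), 9) = add(62, 9) = 71
f(8) = add(f(7), 9) = add(71, 9) = 80
f(9) = add(f(8), 9) = add(80, 9) = 89


89


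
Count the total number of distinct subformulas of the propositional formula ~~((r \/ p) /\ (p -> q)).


Formula: ~~((r \/ p) /\ (p -> q))
Subformulas found:
  1. q
  2. r
  3. p
  4. (p -> q)
  5. (r \/ p)
  6. ((r \/ p) /\ (p -> q))
  7. ~((r \/ p) /\ (p -> q))
  8. ~~((r \/ p) /\ (p -> q))
Total distinct subformulas = 8

8


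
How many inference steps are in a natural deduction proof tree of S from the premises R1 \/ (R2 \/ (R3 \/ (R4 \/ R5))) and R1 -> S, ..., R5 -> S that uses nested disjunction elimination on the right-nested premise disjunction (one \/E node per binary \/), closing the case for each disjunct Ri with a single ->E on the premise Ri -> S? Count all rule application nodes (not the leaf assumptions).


The premise R1 \/ (R2 \/ (R3 \/ (R4 \/ R5))) contains 5 disjuncts, hence 4 binary \/ connectives.
- Each binary \/ is eliminated once: 4 \/E nodes.
- Each of the 5 cases Ri derives S by one ->E with Ri -> S: 5 ->E nodes.
Total = 4 + 5 = 9

9


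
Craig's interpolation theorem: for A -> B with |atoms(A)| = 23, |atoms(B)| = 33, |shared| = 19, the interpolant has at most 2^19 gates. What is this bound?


Shared atoms = 19
Craig interpolant size bound = 2^19
= 524288

524288


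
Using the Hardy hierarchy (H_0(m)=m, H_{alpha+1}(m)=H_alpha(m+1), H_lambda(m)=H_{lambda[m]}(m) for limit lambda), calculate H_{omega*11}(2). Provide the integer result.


H_{omega*11}(2):
For the Hardy hierarchy, H_{omega*k}(n) = 2^k * n.
2^11 = 2048.
2048 * 2 = 4096

4096


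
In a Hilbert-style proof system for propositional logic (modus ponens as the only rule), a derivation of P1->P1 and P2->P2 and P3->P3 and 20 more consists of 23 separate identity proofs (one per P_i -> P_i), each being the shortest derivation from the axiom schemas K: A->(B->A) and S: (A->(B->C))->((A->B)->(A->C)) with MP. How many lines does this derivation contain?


The shortest proof of A->A from K and S in the Hilbert calculus has exactly 5 lines:
(1) K instance A->((A->A)->A), (2) S instance, (3) MP on 1,2, (4) K instance A->(A->A), (5) MP on 3,4.
For 23 independent identities: 23 * 5 = 115 lines total.

115


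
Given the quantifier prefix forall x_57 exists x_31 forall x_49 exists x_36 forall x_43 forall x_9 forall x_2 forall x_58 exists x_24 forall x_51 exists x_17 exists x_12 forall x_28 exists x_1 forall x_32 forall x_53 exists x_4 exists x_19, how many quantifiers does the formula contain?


Quantifier prefix has 18 quantifier symbols.
Quantifier depth = 18

18


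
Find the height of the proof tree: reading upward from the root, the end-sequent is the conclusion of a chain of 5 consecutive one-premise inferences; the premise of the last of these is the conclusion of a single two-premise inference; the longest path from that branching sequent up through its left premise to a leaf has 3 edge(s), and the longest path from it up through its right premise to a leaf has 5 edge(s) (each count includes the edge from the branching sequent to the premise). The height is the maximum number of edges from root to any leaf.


Longest path through the left premise: 3 edges (measured from the branching sequent)
Longest path through the right premise: 5 edges
Height of the subtree rooted at the branching sequent: max(3, 5) = 5
The branching sequent sits 5 edges above the root (the chain of one-premise inferences), so height = 5 + 5 = 10

10


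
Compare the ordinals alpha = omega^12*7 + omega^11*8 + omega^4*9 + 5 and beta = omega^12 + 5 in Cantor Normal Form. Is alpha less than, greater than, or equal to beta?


Compare term by term from highest exponent:
alpha = omega^12*7 + omega^11*8 + omega^4*9 + 5
beta = omega^12 + 5
Term 1: alpha has omega^12*7, beta has omega^12*1
Term 2: alpha has omega^11*8, beta has omega^0*5
Term 3: alpha has omega^4*9, beta has omega^0*0
Term 4: alpha has omega^0*5, beta has omega^0*0
Result: alpha > beta

alpha > beta


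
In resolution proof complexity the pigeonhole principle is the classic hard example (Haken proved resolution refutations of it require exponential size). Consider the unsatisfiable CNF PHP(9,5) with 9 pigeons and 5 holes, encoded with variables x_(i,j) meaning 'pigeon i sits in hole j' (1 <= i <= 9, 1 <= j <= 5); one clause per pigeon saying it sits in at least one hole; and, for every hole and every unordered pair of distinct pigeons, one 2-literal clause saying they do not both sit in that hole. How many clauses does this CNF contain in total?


PHP(9,5): 9 pigeons, 5 holes, 9*5 = 45 variables.
- pigeon clauses: one per pigeon -> 9 clauses
- hole clauses: 5 holes * C(9,2) = 5 * 36 -> 180 clauses
Total clauses = 9 + 180 = 189

189


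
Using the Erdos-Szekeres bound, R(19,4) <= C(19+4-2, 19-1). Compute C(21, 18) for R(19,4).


R(19,4) <= C(19+4-2, 19-1) = C(21, 18)
C(21, 18) = 21! / (18! * 3!)
= 1330

1330


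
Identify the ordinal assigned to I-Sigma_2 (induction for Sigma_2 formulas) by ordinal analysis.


The proof-theoretic ordinal of I-Sigma_2 (induction for Sigma_2 formulas) is a standard result in ordinal analysis.
This ordinal is the supremum of order types of primitive recursive well-orderings
that the theory can prove to be well-ordered.
For I-Sigma_2 (induction for Sigma_2 formulas), the proof-theoretic ordinal is omega^(omega^omega).

omega^(omega^omega)


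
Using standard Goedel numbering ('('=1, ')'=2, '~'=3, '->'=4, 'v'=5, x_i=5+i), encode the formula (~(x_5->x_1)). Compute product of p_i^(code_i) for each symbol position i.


Formula: (~(x_5->x_1))
Symbol codes: [1, 3, 1, 10, 4, 6, 2, 2]
Primes: [2, 3, 5, 7, 11, 13, 17, 19]
p_1^1 = 2^1 = 2
p_2^3 = 3^3 = 27
p_3^1 = 5^1 = 5
p_4^10 = 7^10 = 282475249
p_5^4 = 11^4 = 14641
p_6^6 = 13^6 = 4826809
p_7^2 = 17^2 = 289
p_8^2 = 19^2 = 361
Product = 562315511149376635373953230

562315511149376635373953230


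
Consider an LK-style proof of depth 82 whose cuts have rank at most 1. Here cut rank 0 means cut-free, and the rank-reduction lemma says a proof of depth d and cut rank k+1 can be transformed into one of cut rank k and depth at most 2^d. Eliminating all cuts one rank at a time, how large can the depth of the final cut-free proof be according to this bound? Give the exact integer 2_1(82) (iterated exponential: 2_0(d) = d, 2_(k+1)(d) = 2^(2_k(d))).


Each rank reduction sends depth d to at most 2^d; cut rank r needs r reductions.
2_0(82) = 82
2_1(82) = 2^82 = 4835703278458516698824704
Cut-free depth bound = 4835703278458516698824704

4835703278458516698824704


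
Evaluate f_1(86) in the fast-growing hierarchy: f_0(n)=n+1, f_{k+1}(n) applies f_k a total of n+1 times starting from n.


f_1(86) = f_0^87(86)
f_0 adds 1 each time, applied 87 times.
f_1(86) = 86 + 87 = 173

173


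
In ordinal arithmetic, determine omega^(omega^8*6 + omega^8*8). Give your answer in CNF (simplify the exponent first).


omega^(omega^8*6 + omega^8*8):
Both terms of the exponent have the same exponent 8, so they merge: omega^8*6 + omega^8*8 = omega^8*(6+8) = omega^8*14.
omega raised to a CNF ordinal is a single CNF term: Result = omega^(omega^8*14)

omega^(omega^8*14)


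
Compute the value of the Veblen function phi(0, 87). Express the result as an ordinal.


phi(0, 87):
phi(0, beta) = omega^beta by definition.
phi(0, 87) = omega^87

omega^87


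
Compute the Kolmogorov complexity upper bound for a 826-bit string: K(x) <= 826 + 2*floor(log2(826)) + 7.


floor(log2(826)) = 9
2 * 9 = 18
K(x) <= 826 + 18 + 7 = 851

851


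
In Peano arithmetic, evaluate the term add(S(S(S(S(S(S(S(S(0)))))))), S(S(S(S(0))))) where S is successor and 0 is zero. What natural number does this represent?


add(S^8(0), S^4(0)):
S^8(0) = 8
S^4(0) = 4
8 + 4 = 12

12


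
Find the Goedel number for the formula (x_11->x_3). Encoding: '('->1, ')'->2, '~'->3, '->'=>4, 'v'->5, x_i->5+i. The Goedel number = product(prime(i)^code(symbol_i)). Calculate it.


Formula: (x_11->x_3)
Symbol codes: [1, 16, 4, 8, 2]
Primes: [2, 3, 5, 7, 11]
p_1^1 = 2^1 = 2
p_2^16 = 3^16 = 43046721
p_3^4 = 5^4 = 625
p_4^8 = 7^8 = 5764801
p_5^2 = 11^2 = 121
Product = 37533561765462551250

37533561765462551250


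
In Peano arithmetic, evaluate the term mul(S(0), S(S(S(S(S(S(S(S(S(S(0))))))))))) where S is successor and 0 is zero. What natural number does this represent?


mul(S^1(0), S^10(0)):
S^1(0) = 1
S^10(0) = 10
1 * 10 = 10

10


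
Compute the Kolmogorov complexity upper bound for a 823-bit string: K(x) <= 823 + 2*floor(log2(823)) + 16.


floor(log2(823)) = 9
2 * 9 = 18
K(x) <= 823 + 18 + 16 = 857

857


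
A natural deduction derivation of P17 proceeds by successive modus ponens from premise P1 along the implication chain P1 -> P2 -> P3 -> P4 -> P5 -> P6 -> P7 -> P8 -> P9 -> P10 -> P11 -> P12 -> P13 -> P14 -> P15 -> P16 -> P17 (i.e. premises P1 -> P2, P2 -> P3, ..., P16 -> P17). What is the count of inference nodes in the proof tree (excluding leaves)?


We have a chain: P1 -> P2 -> P3 -> P4 -> P5 -> P6 -> P7 -> P8 -> P9 -> P10 -> P11 -> P12 -> P13 -> P14 -> P15 -> P16 -> P17.
Each modus ponens application produces the next variable.
The chain has 17 propositions, so 17-1 = 16 modus ponens steps.
Total inference nodes = 16

16


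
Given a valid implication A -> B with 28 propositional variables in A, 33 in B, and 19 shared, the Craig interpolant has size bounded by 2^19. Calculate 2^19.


Shared atoms = 19
Craig interpolant size bound = 2^19
= 524288

524288


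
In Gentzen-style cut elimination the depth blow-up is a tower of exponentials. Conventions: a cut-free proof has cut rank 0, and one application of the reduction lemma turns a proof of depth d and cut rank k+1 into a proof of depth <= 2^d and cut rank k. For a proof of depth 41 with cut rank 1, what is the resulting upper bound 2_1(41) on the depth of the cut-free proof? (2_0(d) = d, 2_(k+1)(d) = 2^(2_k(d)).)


Each rank reduction sends depth d to at most 2^d; cut rank r needs r reductions.
2_0(41) = 41
2_1(41) = 2^41 = 2199023255552
Cut-free depth bound = 2199023255552

2199023255552


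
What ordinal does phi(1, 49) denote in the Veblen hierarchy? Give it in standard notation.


phi(1, 49):
phi(1, beta) = epsilon_beta (the beta-th epsilon number).
phi(1, 49) = epsilon_49

epsilon_49


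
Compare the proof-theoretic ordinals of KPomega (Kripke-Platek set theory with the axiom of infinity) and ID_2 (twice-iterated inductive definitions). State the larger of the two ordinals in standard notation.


Proof-theoretic ordinal of KPomega (Kripke-Platek set theory with the axiom of infinity): psi_0(epsilon_{Omega+1})
Proof-theoretic ordinal of ID_2 (twice-iterated inductive definitions): psi_0(epsilon_{Omega_2+1})
Comparing: psi_0(epsilon_{Omega+1}) < psi_0(epsilon_{Omega_2+1}).
The larger ordinal is psi_0(epsilon_{Omega_2+1}) (from ID_2 (twice-iterated inductive definitions)).

psi_0(epsilon_{Omega_2+1})


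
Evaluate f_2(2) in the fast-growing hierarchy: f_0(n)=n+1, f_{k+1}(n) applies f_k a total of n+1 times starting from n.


f_2(2) = f_1^3(2)
f_1(m) = 2m + 1.
Iterating: f_1^k(n) = 2^k*(n+1) - 1.
f_2(2) = 2^3*(2+1) - 1 = 8*3 - 1 = 23

23


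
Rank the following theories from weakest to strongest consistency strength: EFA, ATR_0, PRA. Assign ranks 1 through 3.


Ordering by consistency strength:
1. EFA
2. PRA
3. ATR_0


EFA=1, ATR_0=3, PRA=2


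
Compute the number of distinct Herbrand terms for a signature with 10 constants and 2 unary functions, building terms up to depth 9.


Herbrand terms by depth:
Depth 0: 10 constants
Depth 1: 20 new terms (running total: 30)
Depth 2: 40 new terms (running total: 70)
Depth 3: 80 new terms (running total: 150)
Depth 4: 160 new terms (running total: 310)
Depth 5: 320 new terms (running total: 630)
Depth 6: 640 new terms (running total: 1270)
Depth 7: 1280 new terms (running total: 2550)
Depth 8: 2560 new terms (running total: 5110)
Depth 9: 5120 new terms (running total: 10230)
Total distinct ground terms = 10230

10230


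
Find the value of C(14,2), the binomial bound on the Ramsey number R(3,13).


R(3,13) <= C(3+13-2, 3-1) = C(14, 2)
C(14, 2) = 14! / (2! * 12!)
= 91

91


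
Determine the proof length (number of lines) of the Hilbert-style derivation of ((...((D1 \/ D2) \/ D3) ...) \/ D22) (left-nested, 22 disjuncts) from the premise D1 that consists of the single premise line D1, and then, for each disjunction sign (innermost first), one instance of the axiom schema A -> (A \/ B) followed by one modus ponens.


Building the left-nested 22-ary disjunction from D1:
- 1 premise line (D1)
- 22 disjuncts means 21 disjunction signs; each needs 1 axiom instance + 1 MP = 2 lines: 2 * 21 = 42
Total = 1 + 42 = 43 lines.

43


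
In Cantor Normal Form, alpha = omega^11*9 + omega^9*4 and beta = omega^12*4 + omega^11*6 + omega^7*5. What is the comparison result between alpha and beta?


Compare term by term from highest exponent:
alpha = omega^11*9 + omega^9*4
beta = omega^12*4 + omega^11*6 + omega^7*5
Term 1: alpha has omega^11*9, beta has omega^12*4
Term 2: alpha has omega^9*4, beta has omega^11*6
Term 3: alpha has omega^0*0, beta has omega^7*5
Result: alpha < beta

alpha < beta


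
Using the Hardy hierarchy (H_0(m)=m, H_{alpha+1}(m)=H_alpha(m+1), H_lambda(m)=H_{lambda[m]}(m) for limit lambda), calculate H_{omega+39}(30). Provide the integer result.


H_{omega+39}(30):
Unwind the 39 successor steps: H_{omega+39}(30) = H_omega(30+39) = H_omega(69).
H_omega(m) = H_m(m) = m + m = 2m.
Result = 2 * 69 = 138

138


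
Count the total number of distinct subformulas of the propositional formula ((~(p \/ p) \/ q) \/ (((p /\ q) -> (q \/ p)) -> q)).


Formula: ((~(p \/ p) \/ q) \/ (((p /\ q) -> (q \/ p)) -> q))
Subformulas found:
  1. q
  2. p
  3. (p \/ p)
  4. (q \/ p)
  5. (p /\ q)
  6. ~(p \/ p)
  7. (~(p \/ p) \/ q)
  8. ((p /\ q) -> (q \/ p))
  9. (((p /\ q) -> (q \/ p)) -> q)
  10. ((~(p \/ p) \/ q) \/ (((p /\ q) -> (q \/ p)) -> q))
Total distinct subformulas = 10

10


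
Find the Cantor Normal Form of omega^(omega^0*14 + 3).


omega^(omega^0*14 + 3):
omega^0 = 1, so the exponent is 14 + 3 = 17 (finite ordinal addition).
Result = omega^17, already a single CNF term.

omega^17


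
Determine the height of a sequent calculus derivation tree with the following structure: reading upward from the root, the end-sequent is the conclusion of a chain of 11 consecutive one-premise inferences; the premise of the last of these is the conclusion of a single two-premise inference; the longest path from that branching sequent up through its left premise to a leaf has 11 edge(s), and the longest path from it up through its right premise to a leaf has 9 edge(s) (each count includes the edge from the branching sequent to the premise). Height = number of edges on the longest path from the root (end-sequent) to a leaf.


Longest path through the left premise: 11 edges (measured from the branching sequent)
Longest path through the right premise: 9 edges
Height of the subtree rooted at the branching sequent: max(11, 9) = 11
The branching sequent sits 11 edges above the root (the chain of one-premise inferences), so height = 11 + 11 = 22

22


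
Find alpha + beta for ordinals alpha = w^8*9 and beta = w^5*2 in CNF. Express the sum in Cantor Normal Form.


Ordinal addition w^8*9 + w^5*2:
Leading exponent of alpha (8) > leading exponent of beta (5).
Since alpha's term has higher exponent than beta's leading term,
the sum is simply alpha followed by beta.
Result = w^8*9 + w^5*2

w^8*9 + w^5*2


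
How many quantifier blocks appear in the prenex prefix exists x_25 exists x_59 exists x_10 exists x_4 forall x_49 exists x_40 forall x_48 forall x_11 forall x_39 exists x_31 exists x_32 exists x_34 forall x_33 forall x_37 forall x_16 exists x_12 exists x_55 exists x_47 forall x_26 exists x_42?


Alternations = 8.
Blocks = alternations + 1 = 9

9


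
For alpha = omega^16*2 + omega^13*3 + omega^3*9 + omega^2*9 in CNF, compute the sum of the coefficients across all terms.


CNF: omega^16*2 + omega^13*3 + omega^3*9 + omega^2*9
Coefficients: 2 + 3 + 9 + 9 = 23

23


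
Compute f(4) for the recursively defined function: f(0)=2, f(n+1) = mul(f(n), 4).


f(0) = 2
f(1) = mul(f(0), 4) = mul(2, 4) = 8
f(2) = mul(f(1), 4) = mul(8, 4) = 32
f(3) = mul(f(2), 4) = mul(32, 4) = 128
f(4) = mul(f(3), 4) = mul(128, 4) = 512


512


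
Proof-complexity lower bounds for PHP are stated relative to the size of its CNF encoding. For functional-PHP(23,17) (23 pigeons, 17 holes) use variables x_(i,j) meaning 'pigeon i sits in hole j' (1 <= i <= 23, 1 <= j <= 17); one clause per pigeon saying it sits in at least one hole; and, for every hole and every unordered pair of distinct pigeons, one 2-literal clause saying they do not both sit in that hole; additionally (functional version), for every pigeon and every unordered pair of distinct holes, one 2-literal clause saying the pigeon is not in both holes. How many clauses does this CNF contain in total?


functional-PHP(23,17): 23 pigeons, 17 holes, 23*17 = 391 variables.
- pigeon clauses: one per pigeon -> 23 clauses
- hole clauses: 17 holes * C(23,2) = 17 * 253 -> 4301 clauses
- functional clauses: 23 pigeons * C(17,2) = 23 * 136 -> 3128 clauses
Total clauses = 23 + 4301 + 3128 = 7452

7452


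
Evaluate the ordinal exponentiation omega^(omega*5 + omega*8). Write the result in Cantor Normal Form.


omega^(omega*5 + omega*8):
Both terms of the exponent have the same exponent 1, so they merge: omega*5 + omega*8 = omega*(5+8) = omega*13.
omega raised to a CNF ordinal is a single CNF term: Result = omega^(omega*13)

omega^(omega*13)


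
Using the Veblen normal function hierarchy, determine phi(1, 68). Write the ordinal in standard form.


phi(1, 68):
phi(1, beta) = epsilon_beta (the beta-th epsilon number).
phi(1, 68) = epsilon_68

epsilon_68


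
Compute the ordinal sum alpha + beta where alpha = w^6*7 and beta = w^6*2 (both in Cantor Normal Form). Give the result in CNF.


Ordinal addition w^6*7 + w^6*2:
Both terms have the same exponent 6.
w^e*c + w^e*d = w^e*(c+d).
Result = w^6*(7+2) = w^6*9

w^6*9


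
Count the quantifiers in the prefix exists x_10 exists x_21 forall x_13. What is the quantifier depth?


Quantifier prefix has 3 quantifier symbols.
Quantifier depth = 3

3


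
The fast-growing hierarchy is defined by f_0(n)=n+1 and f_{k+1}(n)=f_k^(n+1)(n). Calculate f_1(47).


f_1(47) = f_0^48(47)
f_0 adds 1 each time, applied 48 times.
f_1(47) = 47 + 48 = 95

95


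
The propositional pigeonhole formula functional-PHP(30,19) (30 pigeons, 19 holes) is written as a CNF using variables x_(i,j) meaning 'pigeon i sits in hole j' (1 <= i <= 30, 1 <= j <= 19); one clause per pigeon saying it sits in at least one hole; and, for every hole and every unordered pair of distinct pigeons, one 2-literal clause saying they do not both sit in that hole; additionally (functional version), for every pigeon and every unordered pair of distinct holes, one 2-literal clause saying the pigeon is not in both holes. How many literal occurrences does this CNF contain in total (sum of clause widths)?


functional-PHP(30,19): 30 pigeons, 19 holes, 30*19 = 570 variables.
- pigeon clauses: one per pigeon -> 30 clauses of width 19 -> 570 literals
- hole clauses: 19 holes * C(30,2) = 19 * 435 -> 8265 clauses of width 2 -> 16530 literals
- functional clauses: 30 pigeons * C(19,2) = 30 * 171 -> 5130 clauses of width 2 -> 10260 literals
Total literal occurrences = 570 + 16530 + 10260 = 27360

27360


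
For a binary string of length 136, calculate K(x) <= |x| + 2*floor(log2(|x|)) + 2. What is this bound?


floor(log2(136)) = 7
2 * 7 = 14
K(x) <= 136 + 14 + 2 = 152

152


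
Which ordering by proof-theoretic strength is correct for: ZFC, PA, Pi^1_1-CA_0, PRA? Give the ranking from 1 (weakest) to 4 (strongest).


Ordering by consistency strength:
1. PRA
2. PA
3. Pi^1_1-CA_0
4. ZFC


ZFC=4, PA=2, Pi^1_1-CA_0=3, PRA=1


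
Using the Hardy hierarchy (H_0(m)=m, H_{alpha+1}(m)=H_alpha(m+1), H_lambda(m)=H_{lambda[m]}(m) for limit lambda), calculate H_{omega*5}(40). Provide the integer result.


H_{omega*5}(40):
For the Hardy hierarchy, H_{omega*k}(n) = 2^k * n.
2^5 = 32.
32 * 40 = 1280

1280


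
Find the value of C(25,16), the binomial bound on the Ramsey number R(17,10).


R(17,10) <= C(17+10-2, 17-1) = C(25, 16)
C(25, 16) = 25! / (16! * 9!)
= 2042975

2042975


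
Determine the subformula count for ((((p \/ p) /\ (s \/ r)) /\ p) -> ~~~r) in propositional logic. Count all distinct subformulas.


Formula: ((((p \/ p) /\ (s \/ r)) /\ p) -> ~~~r)
Subformulas found:
  1. s
  2. r
  3. p
  4. ~r
  5. ~~r
  6. ~~~r
  7. (p \/ p)
  8. (s \/ r)
  9. ((p \/ p) /\ (s \/ r))
  10. (((p \/ p) /\ (s \/ r)) /\ p)
  11. ((((p \/ p) /\ (s \/ r)) /\ p) -> ~~~r)
Total distinct subformulas = 11

11


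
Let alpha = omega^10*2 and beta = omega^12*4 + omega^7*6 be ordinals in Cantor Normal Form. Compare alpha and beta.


Compare term by term from highest exponent:
alpha = omega^10*2
beta = omega^12*4 + omega^7*6
Term 1: alpha has omega^10*2, beta has omega^12*4
Term 2: alpha has omega^0*0, beta has omega^7*6
Result: alpha < beta

alpha < beta


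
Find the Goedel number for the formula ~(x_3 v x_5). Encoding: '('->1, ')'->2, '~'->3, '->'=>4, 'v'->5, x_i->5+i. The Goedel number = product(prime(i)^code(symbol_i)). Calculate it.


Formula: ~(x_3 v x_5)
Symbol codes: [3, 1, 8, 5, 10, 2]
Primes: [2, 3, 5, 7, 11, 13]
p_1^3 = 2^3 = 8
p_2^1 = 3^1 = 3
p_3^8 = 5^8 = 390625
p_4^5 = 7^5 = 16807
p_5^10 = 11^10 = 25937424601
p_6^2 = 13^2 = 169
Product = 690677061566832965625000

690677061566832965625000
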